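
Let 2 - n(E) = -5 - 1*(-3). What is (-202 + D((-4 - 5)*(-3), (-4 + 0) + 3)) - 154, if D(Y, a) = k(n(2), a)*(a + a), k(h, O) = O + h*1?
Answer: -362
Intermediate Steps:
n(E) = 4 (n(E) = 2 - (-5 - 1*(-3)) = 2 - (-5 + 3) = 2 - 1*(-2) = 2 + 2 = 4)
k(h, O) = O + h
D(Y, a) = 2*a*(4 + a) (D(Y, a) = (a + 4)*(a + a) = (4 + a)*(2*a) = 2*a*(4 + a))
(-202 + D((-4 - 5)*(-3), (-4 + 0) + 3)) - 154 = (-202 + 2*((-4 + 0) + 3)*(4 + ((-4 + 0) + 3))) - 154 = (-202 + 2*(-4 + 3)*(4 + (-4 + 3))) - 154 = (-202 + 2*(-1)*(4 - 1)) - 154 = (-202 + 2*(-1)*3) - 154 = (-202 - 6) - 154 = -208 - 154 = -362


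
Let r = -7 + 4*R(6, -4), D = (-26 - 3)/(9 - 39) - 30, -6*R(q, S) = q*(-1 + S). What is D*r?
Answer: -11323/30 ≈ -377.43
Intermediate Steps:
R(q, S) = -q*(-1 + S)/6
D = -871/30 (D = -29/(-30) - 30 = -29*(-1/30) - 30 = 29/30 - 30 = -871/30 ≈ -29.033)
r = 13 (r = -7 + 4*((⅙)*6*(1 - 1*(-4))) = -7 + 4*((⅙)*6*(1 + 4)) = -7 + 4*((⅙)*6*5) = -7 + 4*5 = -7 + 20 = 13)
D*r = -871/30*13 = -11323/30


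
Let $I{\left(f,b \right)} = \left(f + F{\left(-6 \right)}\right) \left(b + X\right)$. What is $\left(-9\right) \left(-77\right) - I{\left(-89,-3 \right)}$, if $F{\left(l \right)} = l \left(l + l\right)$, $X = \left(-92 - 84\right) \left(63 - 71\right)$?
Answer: $24578$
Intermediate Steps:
$X = 1408$ ($X = \left(-176\right) \left(-8\right) = 1408$)
$F{\left(l \right)} = 2 l^{2}$ ($F{\left(l \right)} = l 2 l = 2 l^{2}$)
$I{\left(f,b \right)} = \left(72 + f\right) \left(1408 + b\right)$ ($I{\left(f,b \right)} = \left(f + 2 \left(-6\right)^{2}\right) \left(b + 1408\right) = \left(f + 2 \cdot 36\right) \left(1408 + b\right) = \left(f + 72\right) \left(1408 + b\right) = \left(72 + f\right) \left(1408 + b\right)$)
$\left(-9\right) \left(-77\right) - I{\left(-89,-3 \right)} = \left(-9\right) \left(-77\right) - \left(101376 + 72 \left(-3\right) + 1408 \left(-89\right) - -267\right) = 693 - \left(101376 - 216 - 125312 + 267\right) = 693 - -23885 = 693 + 23885 = 24578$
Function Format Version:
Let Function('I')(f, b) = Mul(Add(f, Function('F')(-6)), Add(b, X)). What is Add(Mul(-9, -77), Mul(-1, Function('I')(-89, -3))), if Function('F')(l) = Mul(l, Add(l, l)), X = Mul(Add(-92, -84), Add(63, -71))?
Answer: 24578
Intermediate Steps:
X = 1408 (X = Mul(-176, -8) = 1408)
Function('F')(l) = Mul(2, Pow(l, 2)) (Function('F')(l) = Mul(l, Mul(2, l)) = Mul(2, Pow(l, 2)))
Function('I')(f, b) = Mul(Add(72, f), Add(1408, b)) (Function('I')(f, b) = Mul(Add(f, Mul(2, Pow(-6, 2))), Add(b, 1408)) = Mul(Add(f, Mul(2, 36)), Add(1408, b)) = Mul(Add(f, 72), Add(1408, b)) = Mul(Add(72, f), Add(1408, b)))
Add(Mul(-9, -77), Mul(-1, Function('I')(-89, -3))) = Add(Mul(-9, -77), Mul(-1, Add(101376, Mul(72, -3), Mul(1408, -89), Mul(-3, -89)))) = Add(693, Mul(-1, Add(101376, -216, -125312, 267))) = Add(693, Mul(-1, -23885)) = Add(693, 23885) = 24578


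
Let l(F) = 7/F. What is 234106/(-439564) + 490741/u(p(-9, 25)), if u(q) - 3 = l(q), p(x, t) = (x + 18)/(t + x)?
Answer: 970688075791/30549698 ≈ 31774.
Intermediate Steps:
p(x, t) = (18 + x)/(t + x)
u(q) = 3 + 7/q
234106/(-439564) + 490741/u(p(-9, 25)) = 234106/(-439564) + 490741/(3 + 7/(((18 - 9)/(25 - 9)))) = 234106*(-1/439564) + 490741/(3 + 7/((9/16))) = -117053/219782 + 490741/(3 + 7/(((1/16)*9))) = -117053/219782 + 490741/(3 + 7/(9/16)) = -117053/219782 + 490741/(3 + 7*(16/9)) = -117053/219782 + 490741/(3 + 112/9) = -117053/219782 + 490741/(139/9) = -117053/219782 + 490741*(9/139) = -117053/219782 + 4416669/139 = 970688075791/30549698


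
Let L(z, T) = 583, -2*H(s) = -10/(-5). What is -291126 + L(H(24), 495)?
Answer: -290543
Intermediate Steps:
H(s) = -1 (H(s) = -(-5)/(-5) = -(-5)*(-1)/5 = -½*2 = -1)
-291126 + L(H(24), 495) = -291126 + 583 = -290543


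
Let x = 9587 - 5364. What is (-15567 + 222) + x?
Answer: -11122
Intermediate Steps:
x = 4223
(-15567 + 222) + x = (-15567 + 222) + 4223 = -15345 + 4223 = -11122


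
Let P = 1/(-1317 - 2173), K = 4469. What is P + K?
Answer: 15596809/3490 ≈ 4469.0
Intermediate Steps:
P = -1/3490 (P = 1/(-3490) = -1/3490 ≈ -0.00028653)
P + K = -1/3490 + 4469 = 15596809/3490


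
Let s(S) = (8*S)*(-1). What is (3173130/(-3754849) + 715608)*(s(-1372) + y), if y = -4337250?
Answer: -11624684437454168988/3754849 ≈ -3.0959e+12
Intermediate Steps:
s(S) = -8*S
(3173130/(-3754849) + 715608)*(s(-1372) + y) = (3173130/(-3754849) + 715608)*(-8*(-1372) - 4337250) = (3173130*(-1/3754849) + 715608)*(10976 - 4337250) = (-3173130/3754849 + 715608)*(-4326274) = (2686996810062/3754849)*(-4326274) = -11624684437454168988/3754849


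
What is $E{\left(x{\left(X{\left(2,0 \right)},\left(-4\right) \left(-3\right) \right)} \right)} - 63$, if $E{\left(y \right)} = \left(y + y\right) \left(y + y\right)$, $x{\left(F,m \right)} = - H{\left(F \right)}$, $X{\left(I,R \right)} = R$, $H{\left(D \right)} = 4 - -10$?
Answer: $721$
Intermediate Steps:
$H{\left(D \right)} = 14$ ($H{\left(D \right)} = 4 + 10 = 14$)
$x{\left(F,m \right)} = -14$ ($x{\left(F,m \right)} = \left(-1\right) 14 = -14$)
$E{\left(y \right)} = 4 y^{2}$ ($E{\left(y \right)} = 2 y 2 y = 4 y^{2}$)
$E{\left(x{\left(X{\left(2,0 \right)},\left(-4\right) \left(-3\right) \right)} \right)} - 63 = 4 \left(-14\right)^{2} - 63 = 4 \cdot 196 - 63 = 784 - 63 = 721$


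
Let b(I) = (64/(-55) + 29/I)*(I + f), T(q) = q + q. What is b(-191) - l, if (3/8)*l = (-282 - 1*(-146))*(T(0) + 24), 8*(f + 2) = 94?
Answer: 75152171/8404 ≈ 8942.4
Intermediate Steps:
T(q) = 2*q
f = 39/4 (f = -2 + (1/8)*94 = -2 + 47/4 = 39/4 ≈ 9.7500)
l = -8704 (l = 8*((-282 - 1*(-146))*(2*0 + 24))/3 = 8*((-282 + 146)*(0 + 24))/3 = 8*(-136*24)/3 = (8/3)*(-3264) = -8704)
b(I) = (-64/55 + 29/I)*(39/4 + I) (b(I) = (64/(-55) + 29/I)*(I + 39/4) = (64*(-1/55) + 29/I)*(39/4 + I) = (-64/55 + 29/I)*(39/4 + I))
b(-191) - l = (1/220)*(62205 - 4*(-191)*(-971 + 64*(-191)))/(-191) - 1*(-8704) = (1/220)*(-1/191)*(62205 - 4*(-191)*(-971 - 12224)) + 8704 = (1/220)*(-1/191)*(62205 - 4*(-191)*(-13195)) + 8704 = (1/220)*(-1/191)*(62205 - 10080980) + 8704 = (1/220)*(-1/191)*(-10018775) + 8704 = 2003755/8404 + 8704 = 75152171/8404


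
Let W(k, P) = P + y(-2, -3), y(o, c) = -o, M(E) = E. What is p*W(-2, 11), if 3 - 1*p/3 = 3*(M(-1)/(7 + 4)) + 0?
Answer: 1404/11 ≈ 127.64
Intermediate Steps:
W(k, P) = 2 + P (W(k, P) = P - 1*(-2) = P + 2 = 2 + P)
p = 108/11 (p = 9 - 3*(3*(-1/(7 + 4)) + 0) = 9 - 3*(3*(-1/11) + 0) = 9 - 3*(-3/11 + 0) = 9 - 3*(-3/11) = 9 + 9/11 = 108/11 ≈ 9.8182)
p*W(-2, 11) = 108*(2 + 11)/11 = (108/11)*13 = 1404/11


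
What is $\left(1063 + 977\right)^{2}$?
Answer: $4161600$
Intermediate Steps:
$\left(1063 + 977\right)^{2} = 2040^{2} = 4161600$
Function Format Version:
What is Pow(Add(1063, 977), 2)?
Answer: 4161600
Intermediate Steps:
Pow(Add(1063, 977), 2) = Pow(2040, 2) = 4161600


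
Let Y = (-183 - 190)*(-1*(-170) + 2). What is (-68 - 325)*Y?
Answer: 25213308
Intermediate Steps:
Y = -64156 (Y = -373*(170 + 2) = -373*172 = -64156)
(-68 - 325)*Y = (-68 - 325)*(-64156) = -393*(-64156) = 25213308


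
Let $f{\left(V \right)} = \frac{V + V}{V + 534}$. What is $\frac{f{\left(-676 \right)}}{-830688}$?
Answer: $- \frac{169}{14744712} \approx -1.1462 \cdot 10^{-5}$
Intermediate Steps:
$f{\left(V \right)} = \frac{2 V}{534 + V}$
$\frac{f{\left(-676 \right)}}{-830688} = \frac{2 \left(-676\right) \frac{1}{534 - 676}}{-830688} = 2 \left(-676\right) \frac{1}{-142} \left(- \frac{1}{830688}\right) = 2 \left(-676\right) \left(- \frac{1}{142}\right) \left(- \frac{1}{830688}\right) = \frac{676}{71} \left(- \frac{1}{830688}\right) = - \frac{169}{14744712}$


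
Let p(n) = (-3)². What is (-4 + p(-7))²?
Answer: 25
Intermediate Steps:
p(n) = 9
(-4 + p(-7))² = (-4 + 9)² = 5² = 25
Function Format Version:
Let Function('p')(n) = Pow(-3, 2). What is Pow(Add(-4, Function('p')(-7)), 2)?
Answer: 25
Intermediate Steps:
Function('p')(n) = 9
Pow(Add(-4, Function('p')(-7)), 2) = Pow(Add(-4, 9), 2) = Pow(5, 2) = 25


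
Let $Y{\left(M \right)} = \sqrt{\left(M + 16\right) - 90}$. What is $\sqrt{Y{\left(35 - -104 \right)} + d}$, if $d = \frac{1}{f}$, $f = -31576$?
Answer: $\frac{\sqrt{-7894 + 249260944 \sqrt{65}}}{15788} \approx 2.8394$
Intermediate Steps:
$Y{\left(M \right)} = \sqrt{-74 + M}$ ($Y{\left(M \right)} = \sqrt{\left(16 + M\right) - 90} = \sqrt{-74 + M}$)
$d = - \frac{1}{31576}$ ($d = \frac{1}{-31576} = - \frac{1}{31576} \approx -3.167 \cdot 10^{-5}$)
$\sqrt{Y{\left(35 - -104 \right)} + d} = \sqrt{\sqrt{-74 + \left(35 - -104\right)} - \frac{1}{31576}} = \sqrt{\sqrt{-74 + \left(35 + 104\right)} - \frac{1}{31576}} = \sqrt{\sqrt{-74 + 139} - \frac{1}{31576}} = \sqrt{\sqrt{65} - \frac{1}{31576}} = \sqrt{- \frac{1}{31576} + \sqrt{65}}$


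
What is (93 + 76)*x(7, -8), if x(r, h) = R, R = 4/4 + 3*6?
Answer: 3211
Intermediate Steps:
R = 19 (R = 4*(¼) + 18 = 1 + 18 = 19)
x(r, h) = 19
(93 + 76)*x(7, -8) = (93 + 76)*19 = 169*19 = 3211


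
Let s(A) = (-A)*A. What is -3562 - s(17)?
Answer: -3273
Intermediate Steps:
s(A) = -A²
-3562 - s(17) = -3562 - (-1)*17² = -3562 - (-1)*289 = -3562 - 1*(-289) = -3562 + 289 = -3273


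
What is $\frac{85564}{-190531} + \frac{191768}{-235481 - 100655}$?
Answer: $- \frac{8162361189}{8005541027} \approx -1.0196$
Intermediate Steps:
$\frac{85564}{-190531} + \frac{191768}{-235481 - 100655} = 85564 \left(- \frac{1}{190531}\right) + \frac{191768}{-235481 - 100655} = - \frac{85564}{190531} + \frac{191768}{-336136} = - \frac{85564}{190531} + 191768 \left(- \frac{1}{336136}\right) = - \frac{85564}{190531} - \frac{23971}{42017} = - \frac{8162361189}{8005541027}$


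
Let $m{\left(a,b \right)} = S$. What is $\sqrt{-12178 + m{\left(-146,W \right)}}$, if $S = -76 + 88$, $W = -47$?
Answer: $i \sqrt{12166} \approx 110.3 i$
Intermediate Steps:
$S = 12$
$m{\left(a,b \right)} = 12$
$\sqrt{-12178 + m{\left(-146,W \right)}} = \sqrt{-12178 + 12} = \sqrt{-12166} = i \sqrt{12166}$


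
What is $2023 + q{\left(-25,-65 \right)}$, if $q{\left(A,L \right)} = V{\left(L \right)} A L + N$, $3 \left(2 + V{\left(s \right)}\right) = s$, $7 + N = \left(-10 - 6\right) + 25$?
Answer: $- \frac{109300}{3} \approx -36433.0$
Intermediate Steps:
$N = 2$ ($N = -7 + \left(\left(-10 - 6\right) + 25\right) = -7 + \left(-16 + 25\right) = -7 + 9 = 2$)
$V{\left(s \right)} = -2 + \frac{s}{3}$
$q{\left(A,L \right)} = 2 + A L \left(-2 + \frac{L}{3}\right)$ ($q{\left(A,L \right)} = \left(-2 + \frac{L}{3}\right) A L + 2 = A \left(-2 + \frac{L}{3}\right) L + 2 = A L \left(-2 + \frac{L}{3}\right) + 2 = 2 + A L \left(-2 + \frac{L}{3}\right)$)
$2023 + q{\left(-25,-65 \right)} = 2023 + \left(2 + \frac{1}{3} \left(-25\right) \left(-65\right) \left(-6 - 65\right)\right) = 2023 + \left(2 + \frac{1}{3} \left(-25\right) \left(-65\right) \left(-71\right)\right) = 2023 + \left(2 - \frac{115375}{3}\right) = 2023 - \frac{115369}{3} = - \frac{109300}{3}$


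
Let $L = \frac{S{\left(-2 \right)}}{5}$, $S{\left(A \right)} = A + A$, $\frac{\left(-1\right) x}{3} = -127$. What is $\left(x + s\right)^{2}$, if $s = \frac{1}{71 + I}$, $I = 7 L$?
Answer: $\frac{15523166464}{106929} \approx 1.4517 \cdot 10^{5}$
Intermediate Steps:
$x = 381$ ($x = \left(-3\right) \left(-127\right) = 381$)
$S{\left(A \right)} = 2 A$
$L = - \frac{4}{5}$ ($L = \frac{2 \left(-2\right)}{5} = \left(-4\right) \frac{1}{5} = - \frac{4}{5} \approx -0.8$)
$I = - \frac{28}{5}$ ($I = 7 \left(- \frac{4}{5}\right) = - \frac{28}{5} \approx -5.6$)
$s = \frac{5}{327}$ ($s = \frac{1}{71 - \frac{28}{5}} = \frac{1}{\frac{327}{5}} = \frac{5}{327} \approx 0.015291$)
$\left(x + s\right)^{2} = \left(381 + \frac{5}{327}\right)^{2} = \left(\frac{124592}{327}\right)^{2} = \frac{15523166464}{106929}$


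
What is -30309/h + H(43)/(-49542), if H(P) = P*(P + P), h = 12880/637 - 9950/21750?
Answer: -29721240556874/19378130361 ≈ -1533.8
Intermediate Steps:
h = 782291/39585 (h = 12880*(1/637) - 9950*1/21750 = 1840/91 - 199/435 = 782291/39585 ≈ 19.762)
H(P) = 2*P**2 (H(P) = P*(2*P) = 2*P**2)
-30309/h + H(43)/(-49542) = -30309/782291/39585 + (2*43**2)/(-49542) = -30309*39585/782291 + (2*1849)*(-1/49542) = -1199781765/782291 + 3698*(-1/49542) = -1199781765/782291 - 1849/24771 = -29721240556874/19378130361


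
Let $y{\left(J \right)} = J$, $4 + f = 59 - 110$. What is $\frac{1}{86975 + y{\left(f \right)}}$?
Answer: $\frac{1}{86920} \approx 1.1505 \cdot 10^{-5}$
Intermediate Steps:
$f = -55$ ($f = -4 + \left(59 - 110\right) = -4 - 51 = -55$)
$\frac{1}{86975 + y{\left(f \right)}} = \frac{1}{86975 - 55} = \frac{1}{86920}$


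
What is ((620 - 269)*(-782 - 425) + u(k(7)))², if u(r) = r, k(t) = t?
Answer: 179479322500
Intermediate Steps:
((620 - 269)*(-782 - 425) + u(k(7)))² = ((620 - 269)*(-782 - 425) + 7)² = (351*(-1207) + 7)² = (-423657 + 7)² = (-423650)² = 179479322500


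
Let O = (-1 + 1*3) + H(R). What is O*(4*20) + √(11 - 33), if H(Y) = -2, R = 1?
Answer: I*√22 ≈ 4.6904*I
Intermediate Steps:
O = 0 (O = (-1 + 1*3) - 2 = (-1 + 3) - 2 = 2 - 2 = 0)
O*(4*20) + √(11 - 33) = 0*(4*20) + √(11 - 33) = 0*80 + √(-22) = 0 + I*√22 = I*√22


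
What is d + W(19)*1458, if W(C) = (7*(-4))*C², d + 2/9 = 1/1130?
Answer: -149880011131/10170 ≈ -1.4737e+7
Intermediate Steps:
d = -2251/10170 (d = -2/9 + 1/1130 = -2251/10170 ≈ -0.22134)
W(C) = -28*C²
d + W(19)*1458 = -2251/10170 - 28*19²*1458 = -2251/10170 - 28*361*1458 = -2251/10170 - 10108*1458 = -2251/10170 - 14737464 = -149880011131/10170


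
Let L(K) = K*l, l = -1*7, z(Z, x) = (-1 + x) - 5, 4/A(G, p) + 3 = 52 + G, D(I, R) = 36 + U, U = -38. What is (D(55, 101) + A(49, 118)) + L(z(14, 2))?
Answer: 1276/49 ≈ 26.041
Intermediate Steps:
D(I, R) = -2 (D(I, R) = 36 - 38 = -2)
A(G, p) = 4/(49 + G) (A(G, p) = 4/(-3 + (52 + G)) = 4/(49 + G))
z(Z, x) = -6 + x
l = -7
L(K) = -7*K (L(K) = K*(-7) = -7*K)
(D(55, 101) + A(49, 118)) + L(z(14, 2)) = (-2 + 4/(49 + 49)) - 7*(-6 + 2) = (-2 + 4/98) - 7*(-4) = (-2 + 4*(1/98)) + 28 = (-2 + 2/49) + 28 = -96/49 + 28 = 1276/49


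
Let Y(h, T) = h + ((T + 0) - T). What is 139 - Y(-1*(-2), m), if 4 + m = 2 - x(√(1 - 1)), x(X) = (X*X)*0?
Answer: 137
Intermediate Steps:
x(X) = 0 (x(X) = X²*0 = 0)
m = -2 (m = -4 + (2 - 1*0) = -4 + (2 + 0) = -4 + 2 = -2)
Y(h, T) = h (Y(h, T) = h + (T - T) = h + 0 = h)
139 - Y(-1*(-2), m) = 139 - (-1)*(-2) = 139 - 1*2 = 139 - 2 = 137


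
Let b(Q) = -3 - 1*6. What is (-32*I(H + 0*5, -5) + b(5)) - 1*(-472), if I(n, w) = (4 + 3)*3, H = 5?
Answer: -209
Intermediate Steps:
I(n, w) = 21 (I(n, w) = 7*3 = 21)
b(Q) = -9 (b(Q) = -3 - 6 = -9)
(-32*I(H + 0*5, -5) + b(5)) - 1*(-472) = (-32*21 - 9) - 1*(-472) = (-672 - 9) + 472 = -681 + 472 = -209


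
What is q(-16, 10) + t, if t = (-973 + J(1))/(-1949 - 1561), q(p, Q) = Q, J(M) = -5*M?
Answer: 6013/585 ≈ 10.279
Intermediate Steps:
t = 163/585 (t = (-973 - 5*1)/(-1949 - 1561) = (-973 - 5)/(-3510) = -978*(-1/3510) = 163/585 ≈ 0.27863)
q(-16, 10) + t = 10 + 163/585 = 6013/585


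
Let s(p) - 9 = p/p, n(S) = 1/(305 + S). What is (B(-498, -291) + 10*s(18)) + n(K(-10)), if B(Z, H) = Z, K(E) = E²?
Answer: -161189/405 ≈ -398.00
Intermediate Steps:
s(p) = 10 (s(p) = 9 + p/p = 9 + 1 = 10)
(B(-498, -291) + 10*s(18)) + n(K(-10)) = (-498 + 10*10) + 1/(305 + (-10)²) = (-498 + 100) + 1/(305 + 100) = -398 + 1/405 = -161189/405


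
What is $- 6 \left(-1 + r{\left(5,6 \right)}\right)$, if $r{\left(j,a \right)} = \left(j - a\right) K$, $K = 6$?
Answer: $42$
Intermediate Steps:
$r{\left(j,a \right)} = - 6 a + 6 j$ ($r{\left(j,a \right)} = \left(j - a\right) 6 = - 6 a + 6 j$)
$- 6 \left(-1 + r{\left(5,6 \right)}\right) = - 6 \left(-1 + \left(\left(-6\right) 6 + 6 \cdot 5\right)\right) = - 6 \left(-1 + \left(-36 + 30\right)\right) = - 6 \left(-1 - 6\right) = \left(-6\right) \left(-7\right) = 42$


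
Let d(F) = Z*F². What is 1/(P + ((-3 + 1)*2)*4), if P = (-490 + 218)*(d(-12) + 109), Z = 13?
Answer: -1/538848 ≈ -1.8558e-6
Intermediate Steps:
d(F) = 13*F²
P = -538832 (P = (-490 + 218)*(13*(-12)² + 109) = -272*(13*144 + 109) = -272*(1872 + 109) = -272*1981 = -538832)
1/(P + ((-3 + 1)*2)*4) = 1/(-538832 + ((-3 + 1)*2)*4) = 1/(-538832 - 2*2*4) = 1/(-538832 - 4*4) = 1/(-538832 - 16) = 1/(-538848) = -1/538848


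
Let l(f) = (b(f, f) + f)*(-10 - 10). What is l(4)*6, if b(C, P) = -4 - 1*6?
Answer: 720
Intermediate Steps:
b(C, P) = -10 (b(C, P) = -4 - 6 = -10)
l(f) = 200 - 20*f (l(f) = (-10 + f)*(-10 - 10) = (-10 + f)*(-20) = 200 - 20*f)
l(4)*6 = (200 - 20*4)*6 = (200 - 80)*6 = 120*6 = 720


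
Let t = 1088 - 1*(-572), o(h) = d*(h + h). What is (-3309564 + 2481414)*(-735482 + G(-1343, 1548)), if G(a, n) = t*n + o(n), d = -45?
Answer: -1403613215700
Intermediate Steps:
o(h) = -90*h (o(h) = -45*(h + h) = -90*h)
t = 1660 (t = 1088 + 572 = 1660)
G(a, n) = 1570*n (G(a, n) = 1660*n - 90*n = 1570*n)
(-3309564 + 2481414)*(-735482 + G(-1343, 1548)) = (-3309564 + 2481414)*(-735482 + 1570*1548) = -828150*(-735482 + 2430360) = -828150*1694878 = -1403613215700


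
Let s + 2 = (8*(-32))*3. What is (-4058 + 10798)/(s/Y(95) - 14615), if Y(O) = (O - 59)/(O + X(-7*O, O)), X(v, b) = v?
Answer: -2022/727 ≈ -2.7813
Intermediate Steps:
Y(O) = -(-59 + O)/(6*O) (Y(O) = (O - 59)/(O - 7*O) = (-59 + O)/((-6*O)) = (-59 + O)*(-1/(6*O)) = -(-59 + O)/(6*O))
s = -770 (s = -2 + (8*(-32))*3 = -2 - 256*3 = -2 - 768 = -770)
(-4058 + 10798)/(s/Y(95) - 14615) = (-4058 + 10798)/(-770*570/(59 - 1*95) - 14615) = 6740/(-770*570/(59 - 95) - 14615) = 6740/(-770/((1/6)*(1/95)*(-36)) - 14615) = 6740/(-770/(-6/95) - 14615) = 6740/(-770*(-95/6) - 14615) = 6740/(36575/3 - 14615) = 6740/(-7270/3) = 6740*(-3/7270) = -2022/727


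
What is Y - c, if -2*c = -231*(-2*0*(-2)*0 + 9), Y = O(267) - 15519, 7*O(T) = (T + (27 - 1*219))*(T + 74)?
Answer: -180669/14 ≈ -12905.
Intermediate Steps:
O(T) = (-192 + T)*(74 + T)/7 (O(T) = ((T + (27 - 1*219))*(T + 74))/7 = ((T + (27 - 219))*(74 + T))/7 = ((T - 192)*(74 + T))/7 = ((-192 + T)*(74 + T))/7 = (-192 + T)*(74 + T)/7)
Y = -83058/7 (Y = (-14208/7 - 118/7*267 + (⅐)*267²) - 15519 = (-14208/7 - 31506/7 + (⅐)*71289) - 15519 = (-14208/7 - 31506/7 + 71289/7) - 15519 = 25575/7 - 15519 = -83058/7 ≈ -11865.)
c = 2079/2 (c = -(-231)*(-2*0*(-2)*0 + 9)/2 = -(-231)*(-0*0 + 9)/2 = -(-231)*(-2*0 + 9)/2 = -(-231)*(0 + 9)/2 = -(-231)*9/2 = -½*(-2079) = 2079/2 ≈ 1039.5)
Y - c = -83058/7 - 1*2079/2 = -83058/7 - 2079/2 = -180669/14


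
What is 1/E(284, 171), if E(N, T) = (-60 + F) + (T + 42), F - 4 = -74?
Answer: 1/83 ≈ 0.012048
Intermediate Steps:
F = -70 (F = 4 - 74 = -70)
E(N, T) = -88 + T (E(N, T) = (-60 - 70) + (T + 42) = -130 + (42 + T) = -88 + T)
1/E(284, 171) = 1/(-88 + 171) = 1/83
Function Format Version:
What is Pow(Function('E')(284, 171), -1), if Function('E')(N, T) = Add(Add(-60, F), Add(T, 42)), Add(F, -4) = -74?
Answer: Rational(1, 83) ≈ 0.012048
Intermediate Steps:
F = -70 (F = Add(4, -74) = -70)
Function('E')(N, T) = Add(-88, T) (Function('E')(N, T) = Add(Add(-60, -70), Add(T, 42)) = Add(-130, Add(42, T)) = Add(-88, T))
Pow(Function('E')(284, 171), -1) = Pow(Add(-88, 171), -1) = Pow(83, -1) = Rational(1, 83)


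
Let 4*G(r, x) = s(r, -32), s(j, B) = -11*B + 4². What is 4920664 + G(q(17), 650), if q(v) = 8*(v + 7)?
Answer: 4920756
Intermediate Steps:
q(v) = 56 + 8*v (q(v) = 8*(7 + v) = 56 + 8*v)
s(j, B) = 16 - 11*B (s(j, B) = -11*B + 16 = 16 - 11*B)
G(r, x) = 92 (G(r, x) = (16 - 11*(-32))/4 = (16 + 352)/4 = (¼)*368 = 92)
4920664 + G(q(17), 650) = 4920664 + 92 = 4920756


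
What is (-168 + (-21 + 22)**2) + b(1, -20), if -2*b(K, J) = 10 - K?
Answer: -343/2 ≈ -171.50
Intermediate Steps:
b(K, J) = -5 + K/2 (b(K, J) = -(10 - K)/2 = -5 + K/2)
(-168 + (-21 + 22)**2) + b(1, -20) = (-168 + (-21 + 22)**2) + (-5 + (1/2)*1) = (-168 + 1**2) + (-5 + 1/2) = (-168 + 1) - 9/2 = -167 - 9/2 = -343/2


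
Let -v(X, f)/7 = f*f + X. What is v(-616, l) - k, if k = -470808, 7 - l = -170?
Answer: 255817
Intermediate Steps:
l = 177 (l = 7 - 1*(-170) = 7 + 170 = 177)
v(X, f) = -7*X - 7*f² (v(X, f) = -7*(f*f + X) = -7*(f² + X) = -7*(X + f²) = -7*X - 7*f²)
v(-616, l) - k = (-7*(-616) - 7*177²) - 1*(-470808) = (4312 - 7*31329) + 470808 = (4312 - 219303) + 470808 = -214991 + 470808 = 255817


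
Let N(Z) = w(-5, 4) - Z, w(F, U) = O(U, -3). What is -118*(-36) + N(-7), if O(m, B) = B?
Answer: 4252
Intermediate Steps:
w(F, U) = -3
N(Z) = -3 - Z
-118*(-36) + N(-7) = -118*(-36) + (-3 - 1*(-7)) = 4248 + (-3 + 7) = 4248 + 4 = 4252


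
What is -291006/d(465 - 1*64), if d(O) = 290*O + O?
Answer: -97002/38897 ≈ -2.4938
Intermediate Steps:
d(O) = 291*O
-291006/d(465 - 1*64) = -291006*1/(291*(465 - 1*64)) = -291006*1/(291*(465 - 64)) = -291006/(291*401) = -291006/116691 = -291006*1/116691 = -97002/38897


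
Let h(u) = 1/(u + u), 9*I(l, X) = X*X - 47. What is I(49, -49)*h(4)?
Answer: 1177/36 ≈ 32.694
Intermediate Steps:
I(l, X) = -47/9 + X²/9 (I(l, X) = (X*X - 47)/9 = (X² - 47)/9 = (-47 + X²)/9 = -47/9 + X²/9)
h(u) = 1/(2*u)
I(49, -49)*h(4) = (-47/9 + (⅑)*(-49)²)*((½)/4) = (-47/9 + (⅑)*2401)*((½)*(¼)) = (-47/9 + 2401/9)*(⅛) = (2354/9)*(⅛) = 1177/36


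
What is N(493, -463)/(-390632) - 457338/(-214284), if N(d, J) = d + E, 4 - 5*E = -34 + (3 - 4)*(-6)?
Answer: 966146343/452955560 ≈ 2.1330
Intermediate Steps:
E = 32/5 (E = ⅘ - (-34 + (3 - 4)*(-6))/5 = ⅘ - (-34 - 1*(-6))/5 = ⅘ - (-34 + 6)/5 = ⅘ - ⅕*(-28) = ⅘ + 28/5 = 32/5 ≈ 6.4000)
N(d, J) = 32/5 + d (N(d, J) = d + 32/5 = 32/5 + d)
N(493, -463)/(-390632) - 457338/(-214284) = (32/5 + 493)/(-390632) - 457338/(-214284) = (2497/5)*(-1/390632) - 457338*(-1/214284) = -227/177560 + 10889/5102 = 966146343/452955560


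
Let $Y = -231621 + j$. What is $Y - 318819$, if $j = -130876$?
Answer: $-681316$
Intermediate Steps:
$Y = -362497$ ($Y = -231621 - 130876 = -362497$)
$Y - 318819 = -362497 - 318819 = -681316$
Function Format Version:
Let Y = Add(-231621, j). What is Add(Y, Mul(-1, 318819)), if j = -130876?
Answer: -681316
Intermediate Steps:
Y = -362497 (Y = Add(-231621, -130876) = -362497)
Add(Y, Mul(-1, 318819)) = Add(-362497, Mul(-1, 318819)) = Add(-362497, -318819) = -681316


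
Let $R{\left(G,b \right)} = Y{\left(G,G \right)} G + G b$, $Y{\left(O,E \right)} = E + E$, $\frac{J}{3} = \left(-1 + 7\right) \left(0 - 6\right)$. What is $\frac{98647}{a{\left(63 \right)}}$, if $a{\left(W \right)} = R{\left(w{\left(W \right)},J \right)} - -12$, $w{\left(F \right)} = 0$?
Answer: $\frac{98647}{12} \approx 8220.6$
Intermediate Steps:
$J = -108$ ($J = 3 \left(-1 + 7\right) \left(0 - 6\right) = 3 \cdot 6 \left(-6\right) = 3 \left(-36\right) = -108$)
$Y{\left(O,E \right)} = 2 E$
$R{\left(G,b \right)} = 2 G^{2} + G b$ ($R{\left(G,b \right)} = 2 G G + G b = 2 G^{2} + G b$)
$a{\left(W \right)} = 12$ ($a{\left(W \right)} = 0 \left(-108 + 2 \cdot 0\right) - -12 = 0 \left(-108 + 0\right) + 12 = 0 \left(-108\right) + 12 = 0 + 12 = 12$)
$\frac{98647}{a{\left(63 \right)}} = \frac{98647}{12}$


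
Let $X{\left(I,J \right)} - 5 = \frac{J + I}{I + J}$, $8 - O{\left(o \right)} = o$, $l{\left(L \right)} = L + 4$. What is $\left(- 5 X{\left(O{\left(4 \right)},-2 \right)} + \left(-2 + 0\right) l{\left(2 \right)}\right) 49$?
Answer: $-2058$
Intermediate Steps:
$l{\left(L \right)} = 4 + L$
$O{\left(o \right)} = 8 - o$
$X{\left(I,J \right)} = 6$ ($X{\left(I,J \right)} = 5 + \frac{J + I}{I + J} = 5 + \frac{I + J}{I + J} = 5 + 1 = 6$)
$\left(- 5 X{\left(O{\left(4 \right)},-2 \right)} + \left(-2 + 0\right) l{\left(2 \right)}\right) 49 = \left(\left(-5\right) 6 + \left(-2 + 0\right) \left(4 + 2\right)\right) 49 = \left(-30 - 12\right) 49 = \left(-42\right) 49 = -2058$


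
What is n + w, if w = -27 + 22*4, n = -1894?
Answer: -1833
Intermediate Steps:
w = 61 (w = -27 + 88 = 61)
n + w = -1894 + 61 = -1833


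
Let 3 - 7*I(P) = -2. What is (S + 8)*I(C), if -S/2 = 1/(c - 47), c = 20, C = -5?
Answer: 1090/189 ≈ 5.7672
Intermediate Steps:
S = 2/27 (S = -2/(20 - 47) = -2/(-27) = -2*(-1/27) = 2/27 ≈ 0.074074)
I(P) = 5/7 (I(P) = 3/7 - ⅐*(-2) = 3/7 + 2/7 = 5/7)
(S + 8)*I(C) = (2/27 + 8)*(5/7) = (218/27)*(5/7) = 1090/189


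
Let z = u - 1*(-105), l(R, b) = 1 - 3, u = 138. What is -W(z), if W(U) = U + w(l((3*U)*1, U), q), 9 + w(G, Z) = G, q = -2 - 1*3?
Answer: -232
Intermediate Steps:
l(R, b) = -2
q = -5 (q = -2 - 3 = -5)
w(G, Z) = -9 + G
z = 243 (z = 138 - 1*(-105) = 138 + 105 = 243)
W(U) = -11 + U (W(U) = U + (-9 - 2) = U - 11 = -11 + U)
-W(z) = -(-11 + 243) = -1*232 = -232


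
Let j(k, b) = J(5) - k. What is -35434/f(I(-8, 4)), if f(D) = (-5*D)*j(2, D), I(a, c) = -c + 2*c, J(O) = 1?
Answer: -17717/10 ≈ -1771.7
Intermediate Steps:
j(k, b) = 1 - k
I(a, c) = c
f(D) = 5*D (f(D) = (-5*D)*(1 - 1*2) = (-5*D)*(1 - 2) = -5*D*(-1) = 5*D)
-35434/f(I(-8, 4)) = -35434/(5*4) = -35434/20 = -35434*1/20 = -17717/10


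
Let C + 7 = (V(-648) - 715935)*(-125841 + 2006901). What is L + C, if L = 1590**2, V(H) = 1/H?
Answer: -72722564959133/54 ≈ -1.3467e+12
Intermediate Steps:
C = -72722701476533/54 (C = -7 + (1/(-648) - 715935)*(-125841 + 2006901) = -7 + (-1/648 - 715935)*1881060 = -7 - 463925881/648*1881060 = -7 - 72722701476155/54 = -72722701476533/54 ≈ -1.3467e+12)
L = 2528100
L + C = 2528100 - 72722701476533/54 = -72722564959133/54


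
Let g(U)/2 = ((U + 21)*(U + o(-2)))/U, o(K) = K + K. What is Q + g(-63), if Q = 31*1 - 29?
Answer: -262/3 ≈ -87.333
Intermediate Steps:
o(K) = 2*K
Q = 2 (Q = 31 - 29 = 2)
g(U) = 2*(-4 + U)*(21 + U)/U (g(U) = 2*(((U + 21)*(U + 2*(-2)))/U) = 2*(((21 + U)*(U - 4))/U) = 2*(((21 + U)*(-4 + U))/U) = 2*(((-4 + U)*(21 + U))/U) = 2*((-4 + U)*(21 + U)/U) = 2*(-4 + U)*(21 + U)/U)
Q + g(-63) = 2 + (34 - 168/(-63) + 2*(-63)) = 2 + (34 - 168*(-1/63) - 126) = 2 + (34 + 8/3 - 126) = 2 - 268/3 = -262/3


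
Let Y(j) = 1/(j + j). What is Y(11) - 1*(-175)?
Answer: 3851/22 ≈ 175.05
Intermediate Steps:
Y(j) = 1/(2*j)
Y(11) - 1*(-175) = (1/2)/11 - 1*(-175) = (1/2)*(1/11) + 175 = 1/22 + 175 = 3851/22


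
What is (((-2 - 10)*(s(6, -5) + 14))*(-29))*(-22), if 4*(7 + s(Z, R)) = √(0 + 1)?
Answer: -55506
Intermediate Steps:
s(Z, R) = -27/4 (s(Z, R) = -7 + √(0 + 1)/4 = -7 + √1/4 = -7 + (¼)*1 = -7 + ¼ = -27/4)
(((-2 - 10)*(s(6, -5) + 14))*(-29))*(-22) = (((-2 - 10)*(-27/4 + 14))*(-29))*(-22) = (-12*29/4*(-29))*(-22) = -87*(-29)*(-22) = 2523*(-22) = -55506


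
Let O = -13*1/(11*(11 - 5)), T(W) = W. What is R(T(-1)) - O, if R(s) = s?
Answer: -53/66 ≈ -0.80303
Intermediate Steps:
O = -13/66 (O = -13/(6*11) = -13/66 ≈ -0.19697)
R(T(-1)) - O = -1 - 1*(-13/66) = -1 + 13/66 = -53/66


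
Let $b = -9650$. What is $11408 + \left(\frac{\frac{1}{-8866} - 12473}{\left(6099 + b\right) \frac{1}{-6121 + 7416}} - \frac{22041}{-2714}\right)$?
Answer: $\frac{341030394960392}{21361328131} \approx 15965.0$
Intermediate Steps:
$11408 + \left(\frac{\frac{1}{-8866} - 12473}{\left(6099 + b\right) \frac{1}{-6121 + 7416}} - \frac{22041}{-2714}\right) = 11408 - \left(- \frac{22041}{2714} - \frac{\frac{1}{-8866} - 12473}{\left(6099 - 9650\right) \frac{1}{-6121 + 7416}}\right) = 11408 - \left(- \frac{22041}{2714} - \frac{- \frac{1}{8866} - 12473}{\left(-3551\right) \frac{1}{1295}}\right) = 11408 - \left(- \frac{22041}{2714} + \frac{110585619}{8866 \left(\left(-3551\right) \frac{1}{1295}\right)}\right) = 11408 - \left(- \frac{22041}{2714} + \frac{110585619}{8866 \left(- \frac{3551}{1295}\right)}\right) = 11408 + \left(\left(- \frac{110585619}{8866}\right) \left(- \frac{1295}{3551}\right) + \frac{22041}{2714}\right) = 11408 + \left(\frac{143208376605}{31483166} + \frac{22041}{2714}\right) = 11408 + \frac{97340363641944}{21361328131} = \frac{341030394960392}{21361328131}$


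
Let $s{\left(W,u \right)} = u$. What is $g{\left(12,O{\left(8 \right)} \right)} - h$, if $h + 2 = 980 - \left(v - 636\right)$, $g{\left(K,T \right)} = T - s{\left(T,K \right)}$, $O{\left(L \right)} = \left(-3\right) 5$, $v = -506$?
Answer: $-2147$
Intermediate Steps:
$O{\left(L \right)} = -15$
$g{\left(K,T \right)} = T - K$
$h = 2120$ ($h = -2 + \left(980 - \left(-506 - 636\right)\right) = -2 + \left(980 - -1142\right) = -2 + \left(980 + 1142\right) = -2 + 2122 = 2120$)
$g{\left(12,O{\left(8 \right)} \right)} - h = \left(-15 - 12\right) - 2120 = -27 - 2120 = -2147$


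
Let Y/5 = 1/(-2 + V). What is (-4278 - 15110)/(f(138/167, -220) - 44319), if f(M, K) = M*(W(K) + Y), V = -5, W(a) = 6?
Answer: 22664572/51803805 ≈ 0.43751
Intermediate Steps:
Y = -5/7 (Y = 5/(-2 - 5) = 5/(-7) = 5*(-⅐) = -5/7 ≈ -0.71429)
f(M, K) = 37*M/7 (f(M, K) = M*(6 - 5/7) = M*(37/7) = 37*M/7)
(-4278 - 15110)/(f(138/167, -220) - 44319) = (-4278 - 15110)/(37*(138/167)/7 - 44319) = -19388/(37*(138*(1/167))/7 - 44319) = -19388/((37/7)*(138/167) - 44319) = -19388/(5106/1169 - 44319) = -19388/(-51803805/1169) = -19388*(-1169/51803805) = 22664572/51803805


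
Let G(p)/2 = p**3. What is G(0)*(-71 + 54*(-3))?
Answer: 0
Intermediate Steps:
G(p) = 2*p**3
G(0)*(-71 + 54*(-3)) = (2*0**3)*(-71 + 54*(-3)) = (2*0)*(-71 - 162) = 0*(-233) = 0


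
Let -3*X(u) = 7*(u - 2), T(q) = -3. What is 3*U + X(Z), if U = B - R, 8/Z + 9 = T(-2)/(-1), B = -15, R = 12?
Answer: -659/9 ≈ -73.222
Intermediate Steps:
Z = -4/3 (Z = 8/(-9 - 3/(-1)) = 8/(-9 - 3*(-1)) = 8/(-9 + 3) = 8/(-6) = 8*(-⅙) = -4/3 ≈ -1.3333)
X(u) = 14/3 - 7*u/3 (X(u) = -7*(u - 2)/3 = -7*(-2 + u)/3 = -(-14 + 7*u)/3 = 14/3 - 7*u/3)
U = -27 (U = -15 - 1*12 = -15 - 12 = -27)
3*U + X(Z) = 3*(-27) + (14/3 - 7/3*(-4/3)) = -81 + (14/3 + 28/9) = -81 + 70/9 = -659/9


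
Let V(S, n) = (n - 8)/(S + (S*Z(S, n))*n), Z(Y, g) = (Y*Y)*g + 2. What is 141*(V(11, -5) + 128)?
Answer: 46058355/2552 ≈ 18048.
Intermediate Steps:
Z(Y, g) = 2 + g*Y² (Z(Y, g) = Y²*g + 2 = g*Y² + 2 = 2 + g*Y²)
V(S, n) = (-8 + n)/(S + S*n*(2 + n*S²)) (V(S, n) = (n - 8)/(S + (S*(2 + n*S²))*n) = (-8 + n)/(S + S*n*(2 + n*S²)))
141*(V(11, -5) + 128) = 141*((-8 - 5)/(11*(1 - 5*(2 - 5*11²))) + 128) = 141*((1/11)*(-13)/(1 - 5*(2 - 5*121)) + 128) = 141*((1/11)*(-13)/(1 - 5*(2 - 605)) + 128) = 141*((1/11)*(-13)/(1 - 5*(-603)) + 128) = 141*((1/11)*(-13)/(1 + 3015) + 128) = 141*((1/11)*(-13)/3016 + 128) = 141*((1/11)*(1/3016)*(-13) + 128) = 141*(-1/2552 + 128) = 141*(326655/2552) = 46058355/2552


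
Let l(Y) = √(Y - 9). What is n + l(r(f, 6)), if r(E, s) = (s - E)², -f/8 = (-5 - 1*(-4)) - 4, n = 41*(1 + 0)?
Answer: 41 + √1147 ≈ 74.867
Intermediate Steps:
n = 41 (n = 41*1 = 41)
f = 40 (f = -8*((-5 - 1*(-4)) - 4) = -8*((-5 + 4) - 4) = -8*(-1 - 4) = -8*(-5) = 40)
l(Y) = √(-9 + Y)
n + l(r(f, 6)) = 41 + √(-9 + (40 - 1*6)²) = 41 + √(-9 + (40 - 6)²) = 41 + √(-9 + 34²) = 41 + √(-9 + 1156) = 41 + √1147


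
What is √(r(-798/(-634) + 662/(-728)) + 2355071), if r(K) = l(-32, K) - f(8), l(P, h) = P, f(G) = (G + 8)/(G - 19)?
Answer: √284959895/11 ≈ 1534.6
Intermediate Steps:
f(G) = (8 + G)/(-19 + G)
r(K) = -336/11 (r(K) = -32 - (8 + 8)/(-19 + 8) = -32 - 16/(-11) = -32 - (-1)*16/11 = -32 - 1*(-16/11) = -32 + 16/11 = -336/11)
√(r(-798/(-634) + 662/(-728)) + 2355071) = √(-336/11 + 2355071) = √(25905445/11) = √284959895/11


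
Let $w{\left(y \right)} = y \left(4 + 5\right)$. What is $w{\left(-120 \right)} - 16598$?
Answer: $-17678$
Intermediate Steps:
$w{\left(y \right)} = 9 y$ ($w{\left(y \right)} = y 9 = 9 y$)
$w{\left(-120 \right)} - 16598 = 9 \left(-120\right) - 16598 = -1080 - 16598 = -17678$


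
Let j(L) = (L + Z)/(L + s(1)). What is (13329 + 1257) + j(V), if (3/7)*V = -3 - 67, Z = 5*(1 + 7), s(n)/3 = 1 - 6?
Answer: 1560776/107 ≈ 14587.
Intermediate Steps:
s(n) = -15 (s(n) = 3*(1 - 6) = 3*(-5) = -15)
Z = 40 (Z = 5*8 = 40)
V = -490/3 (V = 7*(-3 - 67)/3 = (7/3)*(-70) = -490/3 ≈ -163.33)
j(L) = (40 + L)/(-15 + L) (j(L) = (L + 40)/(L - 15) = (40 + L)/(-15 + L))
(13329 + 1257) + j(V) = (13329 + 1257) + (40 - 490/3)/(-15 - 490/3) = 14586 - 370/3/(-535/3) = 14586 - 3/535*(-370/3) = 14586 + 74/107 = 1560776/107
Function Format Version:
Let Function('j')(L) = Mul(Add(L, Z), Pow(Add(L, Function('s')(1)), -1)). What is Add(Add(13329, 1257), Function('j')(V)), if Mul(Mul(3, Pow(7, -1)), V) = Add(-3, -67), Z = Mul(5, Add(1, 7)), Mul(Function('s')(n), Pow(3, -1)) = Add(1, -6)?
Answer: Rational(1560776, 107) ≈ 14587.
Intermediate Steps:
Function('s')(n) = -15 (Function('s')(n) = Mul(3, Add(1, -6)) = Mul(3, -5) = -15)
Z = 40 (Z = Mul(5, 8) = 40)
V = Rational(-490, 3) (V = Mul(Rational(7, 3), Add(-3, -67)) = Mul(Rational(7, 3), -70) = Rational(-490, 3) ≈ -163.33)
Function('j')(L) = Mul(Pow(Add(-15, L), -1), Add(40, L)) (Function('j')(L) = Mul(Add(L, 40), Pow(Add(L, -15), -1)) = Mul(Add(40, L), Pow(Add(-15, L), -1)) = Mul(Pow(Add(-15, L), -1), Add(40, L)))
Add(Add(13329, 1257), Function('j')(V)) = Add(Add(13329, 1257), Mul(Pow(Add(-15, Rational(-490, 3)), -1), Add(40, Rational(-490, 3)))) = Add(14586, Mul(Pow(Rational(-535, 3), -1), Rational(-370, 3))) = Add(14586, Mul(Rational(-3, 535), Rational(-370, 3))) = Add(14586, Rational(74, 107)) = Rational(1560776, 107)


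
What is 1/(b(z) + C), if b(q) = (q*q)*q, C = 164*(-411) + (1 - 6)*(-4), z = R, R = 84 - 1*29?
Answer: 1/98991 ≈ 1.0102e-5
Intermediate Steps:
R = 55 (R = 84 - 29 = 55)
z = 55
C = -67384 (C = -67404 - 5*(-4) = -67404 + 20 = -67384)
b(q) = q³ (b(q) = q²*q = q³)
1/(b(z) + C) = 1/(55³ - 67384) = 1/(166375 - 67384) = 1/98991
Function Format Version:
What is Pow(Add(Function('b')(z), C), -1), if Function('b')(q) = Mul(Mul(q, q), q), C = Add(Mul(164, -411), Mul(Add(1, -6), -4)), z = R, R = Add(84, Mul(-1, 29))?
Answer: Rational(1, 98991) ≈ 1.0102e-5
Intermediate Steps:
R = 55 (R = Add(84, -29) = 55)
z = 55
C = -67384 (C = Add(-67404, Mul(-5, -4)) = Add(-67404, 20) = -67384)
Function('b')(q) = Pow(q, 3) (Function('b')(q) = Mul(Pow(q, 2), q) = Pow(q, 3))
Pow(Add(Function('b')(z), C), -1) = Pow(Add(Pow(55, 3), -67384), -1) = Pow(Add(166375, -67384), -1) = Pow(98991, -1) = Rational(1, 98991)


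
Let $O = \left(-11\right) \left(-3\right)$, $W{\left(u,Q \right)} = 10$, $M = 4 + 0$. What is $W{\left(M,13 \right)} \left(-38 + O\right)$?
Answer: $-50$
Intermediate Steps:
$M = 4$
$O = 33$
$W{\left(M,13 \right)} \left(-38 + O\right) = 10 \left(-38 + 33\right) = 10 \left(-5\right) = -50$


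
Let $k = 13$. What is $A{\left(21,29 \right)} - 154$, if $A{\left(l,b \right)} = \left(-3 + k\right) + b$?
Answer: $-115$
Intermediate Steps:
$A{\left(l,b \right)} = 10 + b$ ($A{\left(l,b \right)} = \left(-3 + 13\right) + b = 10 + b$)
$A{\left(21,29 \right)} - 154 = \left(10 + 29\right) - 154 = 39 - 154 = -115$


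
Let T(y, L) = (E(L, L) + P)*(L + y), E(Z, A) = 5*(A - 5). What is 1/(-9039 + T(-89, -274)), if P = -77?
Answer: 1/525297 ≈ 1.9037e-6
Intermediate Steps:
E(Z, A) = -25 + 5*A (E(Z, A) = 5*(-5 + A) = -25 + 5*A)
T(y, L) = (-102 + 5*L)*(L + y) (T(y, L) = ((-25 + 5*L) - 77)*(L + y) = (-102 + 5*L)*(L + y))
1/(-9039 + T(-89, -274)) = 1/(-9039 + (-102*(-274) - 102*(-89) + 5*(-274)**2 + 5*(-274)*(-89))) = 1/(-9039 + (27948 + 9078 + 5*75076 + 121930)) = 1/(-9039 + (27948 + 9078 + 375380 + 121930)) = 1/(-9039 + 534336) = 1/525297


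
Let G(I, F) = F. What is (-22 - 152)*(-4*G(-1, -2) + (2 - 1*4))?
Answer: -1044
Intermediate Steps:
(-22 - 152)*(-4*G(-1, -2) + (2 - 1*4)) = (-22 - 152)*(-4*(-2) + (2 - 1*4)) = -174*(8 + (2 - 4)) = -174*(8 - 2) = -174*6 = -1044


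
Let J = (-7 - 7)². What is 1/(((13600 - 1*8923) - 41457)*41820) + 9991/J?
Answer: 3841888185851/75368840400 ≈ 50.974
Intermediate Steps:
J = 196 (J = (-14)² = 196)
1/(((13600 - 1*8923) - 41457)*41820) + 9991/J = 1/(((13600 - 1*8923) - 41457)*41820) + 9991/196 = (1/41820)/((13600 - 8923) - 41457) + 9991*(1/196) = (1/41820)/(4677 - 41457) + 9991/196 = (1/41820)/(-36780) + 9991/196 = -1/36780*1/41820 + 9991/196 = -1/1538139600 + 9991/196 = 3841888185851/75368840400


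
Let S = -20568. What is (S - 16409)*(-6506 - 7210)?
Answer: 507176532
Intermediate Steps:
(S - 16409)*(-6506 - 7210) = (-20568 - 16409)*(-6506 - 7210) = -36977*(-13716) = 507176532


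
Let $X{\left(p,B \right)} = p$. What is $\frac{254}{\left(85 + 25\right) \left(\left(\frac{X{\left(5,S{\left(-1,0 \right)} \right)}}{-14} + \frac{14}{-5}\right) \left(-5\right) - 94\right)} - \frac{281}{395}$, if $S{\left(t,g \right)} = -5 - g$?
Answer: $- \frac{3525107}{4757775} \approx -0.74092$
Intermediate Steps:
$\frac{254}{\left(85 + 25\right) \left(\left(\frac{X{\left(5,S{\left(-1,0 \right)} \right)}}{-14} + \frac{14}{-5}\right) \left(-5\right) - 94\right)} - \frac{281}{395} = \frac{254}{\left(85 + 25\right) \left(\left(\frac{5}{-14} + \frac{14}{-5}\right) \left(-5\right) - 94\right)} - \frac{281}{395} = \frac{254}{110 \left(\left(5 \left(- \frac{1}{14}\right) + 14 \left(- \frac{1}{5}\right)\right) \left(-5\right) - 94\right)} - \frac{281}{395} = \frac{254}{110 \left(\left(- \frac{5}{14} - \frac{14}{5}\right) \left(-5\right) - 94\right)} - \frac{281}{395} = \frac{254}{110 \left(\left(- \frac{221}{70}\right) \left(-5\right) - 94\right)} - \frac{281}{395} = \frac{254}{110 \left(\frac{221}{14} - 94\right)} - \frac{281}{395} = \frac{254}{110 \left(- \frac{1095}{14}\right)} - \frac{281}{395} = \frac{254}{- \frac{60225}{7}} - \frac{281}{395} = 254 \left(- \frac{7}{60225}\right) - \frac{281}{395} = - \frac{1778}{60225} - \frac{281}{395} = - \frac{3525107}{4757775}$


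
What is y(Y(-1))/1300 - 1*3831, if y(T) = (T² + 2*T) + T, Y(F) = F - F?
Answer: -3831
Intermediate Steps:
Y(F) = 0
y(T) = T² + 3*T
y(Y(-1))/1300 - 1*3831 = (0*(3 + 0))/1300 - 1*3831 = (0*3)*(1/1300) - 3831 = 0*(1/1300) - 3831 = 0 - 3831 = -3831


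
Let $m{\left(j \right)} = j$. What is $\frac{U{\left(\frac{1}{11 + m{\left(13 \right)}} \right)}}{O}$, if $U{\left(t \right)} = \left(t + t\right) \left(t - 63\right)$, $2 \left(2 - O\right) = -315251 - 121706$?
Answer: $- \frac{1511}{62922384} \approx -2.4014 \cdot 10^{-5}$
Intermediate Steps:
$O = \frac{436961}{2}$ ($O = 2 - \frac{-315251 - 121706}{2} = 2 - - \frac{436957}{2} = 2 + \frac{436957}{2} = \frac{436961}{2} \approx 2.1848 \cdot 10^{5}$)
$U{\left(t \right)} = 2 t \left(-63 + t\right)$
$\frac{U{\left(\frac{1}{11 + m{\left(13 \right)}} \right)}}{O} = \frac{2 \frac{1}{11 + 13} \left(-63 + \frac{1}{11 + 13}\right)}{\frac{436961}{2}} = \frac{2 \left(-63 + \frac{1}{24}\right)}{24} \cdot \frac{2}{436961} = 2 \cdot \frac{1}{24} \left(-63 + \frac{1}{24}\right) \frac{2}{436961} = 2 \cdot \frac{1}{24} \left(- \frac{1511}{24}\right) \frac{2}{436961} = \left(- \frac{1511}{288}\right) \frac{2}{436961} = - \frac{1511}{62922384}$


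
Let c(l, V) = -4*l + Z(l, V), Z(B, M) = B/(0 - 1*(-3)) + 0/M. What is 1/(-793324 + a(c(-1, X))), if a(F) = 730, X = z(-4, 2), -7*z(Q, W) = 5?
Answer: -1/792594 ≈ -1.2617e-6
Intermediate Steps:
Z(B, M) = B/3 (Z(B, M) = B/(0 + 3) + 0 = B/3 + 0 = B/3)
z(Q, W) = -5/7 (z(Q, W) = -1/7*5 = -5/7)
X = -5/7 ≈ -0.71429
c(l, V) = -11*l/3 (c(l, V) = -4*l + l/3 = -11*l/3)
1/(-793324 + a(c(-1, X))) = 1/(-793324 + 730) = 1/(-792594) = -1/792594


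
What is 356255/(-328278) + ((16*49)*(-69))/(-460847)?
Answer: -146420521297/151285931466 ≈ -0.96784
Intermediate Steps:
356255/(-328278) + ((16*49)*(-69))/(-460847) = 356255*(-1/328278) + (784*(-69))*(-1/460847) = -356255/328278 - 54096*(-1/460847) = -356255/328278 + 54096/460847 = -146420521297/151285931466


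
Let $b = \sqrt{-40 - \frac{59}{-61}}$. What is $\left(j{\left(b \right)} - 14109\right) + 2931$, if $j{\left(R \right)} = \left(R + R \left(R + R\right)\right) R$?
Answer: $- \frac{684239}{61} - \frac{4762 i \sqrt{145241}}{3721} \approx -11217.0 - 487.72 i$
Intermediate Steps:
$b = \frac{i \sqrt{145241}}{61}$ ($b = \sqrt{-40 - - \frac{59}{61}} = \sqrt{-40 + \frac{59}{61}} = \sqrt{- \frac{2381}{61}} = \frac{i \sqrt{145241}}{61} \approx 6.2476 i$)
$j{\left(R \right)} = R \left(R + 2 R^{2}\right)$ ($j{\left(R \right)} = \left(R + R 2 R\right) R = \left(R + 2 R^{2}\right) R = R \left(R + 2 R^{2}\right)$)
$\left(j{\left(b \right)} - 14109\right) + 2931 = \left(\left(\frac{i \sqrt{145241}}{61}\right)^{2} \left(1 + 2 \frac{i \sqrt{145241}}{61}\right) - 14109\right) + 2931 = \left(- \frac{2381 \left(1 + \frac{2 i \sqrt{145241}}{61}\right)}{61} - 14109\right) + 2931 = \left(\left(- \frac{2381}{61} - \frac{4762 i \sqrt{145241}}{3721}\right) - 14109\right) + 2931 = \left(- \frac{863030}{61} - \frac{4762 i \sqrt{145241}}{3721}\right) + 2931 = - \frac{684239}{61} - \frac{4762 i \sqrt{145241}}{3721}$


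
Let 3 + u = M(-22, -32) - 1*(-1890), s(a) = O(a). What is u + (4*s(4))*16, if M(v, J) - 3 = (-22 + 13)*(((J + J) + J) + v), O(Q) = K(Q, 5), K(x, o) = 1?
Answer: 3016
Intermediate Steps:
O(Q) = 1
s(a) = 1
M(v, J) = 3 - 27*J - 9*v (M(v, J) = 3 + (-22 + 13)*(((J + J) + J) + v) = 3 - 9*((2*J + J) + v) = 3 - 9*(3*J + v) = 3 - 9*(v + 3*J) = 3 + (-27*J - 9*v) = 3 - 27*J - 9*v)
u = 2952 (u = -3 + ((3 - 27*(-32) - 9*(-22)) - 1*(-1890)) = -3 + ((3 + 864 + 198) + 1890) = -3 + (1065 + 1890) = -3 + 2955 = 2952)
u + (4*s(4))*16 = 2952 + (4*1)*16 = 2952 + 4*16 = 2952 + 64 = 3016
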